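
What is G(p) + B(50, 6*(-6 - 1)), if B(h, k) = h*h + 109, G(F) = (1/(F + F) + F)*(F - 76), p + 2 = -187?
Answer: 19918597/378 ≈ 52695.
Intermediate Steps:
p = -189 (p = -2 - 187 = -189)
G(F) = (-76 + F)*(F + 1/(2*F)) (G(F) = (1/(2*F) + F)*(-76 + F) = (F + 1/(2*F))*(-76 + F) = (-76 + F)*(F + 1/(2*F)))
B(h, k) = 109 + h² (B(h, k) = h² + 109 = 109 + h²)
G(p) + B(50, 6*(-6 - 1)) = (½ + (-189)² - 76*(-189) - 38/(-189)) + (109 + 50²) = (½ + 35721 + 14364 - 38*(-1/189)) + (109 + 2500) = (½ + 35721 + 14364 + 38/189) + 2609 = 18932395/378 + 2609 = 19918597/378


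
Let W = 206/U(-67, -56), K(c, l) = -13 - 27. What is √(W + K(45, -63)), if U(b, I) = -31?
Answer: I*√44826/31 ≈ 6.8297*I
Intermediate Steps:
K(c, l) = -40
W = -206/31 (W = 206/(-31) = 206*(-1/31) = -206/31 ≈ -6.6452)
√(W + K(45, -63)) = √(-206/31 - 40) = √(-1446/31) = I*√44826/31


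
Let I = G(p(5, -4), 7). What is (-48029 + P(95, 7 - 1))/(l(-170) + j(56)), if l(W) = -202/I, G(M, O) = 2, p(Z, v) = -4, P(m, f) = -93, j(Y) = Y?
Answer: 48122/45 ≈ 1069.4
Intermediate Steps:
I = 2
l(W) = -101 (l(W) = -202/2 = -202*1/2 = -101)
(-48029 + P(95, 7 - 1))/(l(-170) + j(56)) = (-48029 - 93)/(-101 + 56) = -48122/(-45) = -48122*(-1/45) = 48122/45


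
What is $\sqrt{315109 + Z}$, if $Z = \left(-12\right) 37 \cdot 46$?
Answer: $\sqrt{294685} \approx 542.85$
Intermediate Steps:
$Z = -20424$ ($Z = \left(-444\right) 46 = -20424$)
$\sqrt{315109 + Z} = \sqrt{315109 - 20424} = \sqrt{294685}$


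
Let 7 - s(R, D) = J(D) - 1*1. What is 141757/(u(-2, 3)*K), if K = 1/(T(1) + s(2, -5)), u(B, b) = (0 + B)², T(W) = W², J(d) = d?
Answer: 992299/2 ≈ 4.9615e+5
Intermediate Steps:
s(R, D) = 8 - D (s(R, D) = 7 - (D - 1*1) = 7 - (D - 1) = 7 - (-1 + D) = 7 + (1 - D) = 8 - D)
u(B, b) = B²
K = 1/14 (K = 1/(1² + (8 - 1*(-5))) = 1/(1 + (8 + 5)) = 1/(1 + 13) = 1/14 ≈ 0.071429)
141757/(u(-2, 3)*K) = 141757/((-2)²*(1/14)) = 141757/(4*(1/14)) = 141757/(2/7) = (7/2)*141757 = 992299/2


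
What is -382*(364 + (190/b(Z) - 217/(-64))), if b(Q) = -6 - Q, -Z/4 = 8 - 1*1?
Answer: -50562093/352 ≈ -1.4364e+5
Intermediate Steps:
Z = -28 (Z = -4*(8 - 1*1) = -4*(8 - 1) = -4*7 = -28)
-382*(364 + (190/b(Z) - 217/(-64))) = -382*(364 + (190/(-6 - 1*(-28)) - 217/(-64))) = -382*(364 + (190/(-6 + 28) - 217*(-1/64))) = -382*(364 + (190/22 + 217/64)) = -382*(364 + (190*(1/22) + 217/64)) = -382*(364 + (95/11 + 217/64)) = -382*(364 + 8467/704) = -382*264723/704 = -50562093/352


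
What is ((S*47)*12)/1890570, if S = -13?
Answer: -1222/315095 ≈ -0.0038782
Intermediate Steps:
((S*47)*12)/1890570 = (-13*47*12)/1890570 = -611*12*(1/1890570) = -7332*1/1890570 = -1222/315095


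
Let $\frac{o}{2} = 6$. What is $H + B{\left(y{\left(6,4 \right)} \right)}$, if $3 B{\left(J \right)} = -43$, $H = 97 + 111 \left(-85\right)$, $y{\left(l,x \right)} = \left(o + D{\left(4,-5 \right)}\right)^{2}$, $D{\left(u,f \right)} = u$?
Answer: $- \frac{28057}{3} \approx -9352.3$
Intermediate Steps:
$o = 12$ ($o = 2 \cdot 6 = 12$)
$y{\left(l,x \right)} = 256$ ($y{\left(l,x \right)} = \left(12 + 4\right)^{2} = 16^{2} = 256$)
$H = -9338$ ($H = 97 - 9435 = -9338$)
$B{\left(J \right)} = - \frac{43}{3}$ ($B{\left(J \right)} = \frac{1}{3} \left(-43\right) = - \frac{43}{3}$)
$H + B{\left(y{\left(6,4 \right)} \right)} = -9338 - \frac{43}{3} = - \frac{28057}{3}$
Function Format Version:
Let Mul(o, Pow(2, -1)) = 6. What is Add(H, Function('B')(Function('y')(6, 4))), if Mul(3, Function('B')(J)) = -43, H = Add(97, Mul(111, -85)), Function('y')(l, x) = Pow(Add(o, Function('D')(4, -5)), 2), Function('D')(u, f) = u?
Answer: Rational(-28057, 3) ≈ -9352.3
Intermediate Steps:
o = 12 (o = Mul(2, 6) = 12)
Function('y')(l, x) = 256 (Function('y')(l, x) = Pow(Add(12, 4), 2) = Pow(16, 2) = 256)
H = -9338 (H = Add(97, -9435) = -9338)
Function('B')(J) = Rational(-43, 3) (Function('B')(J) = Mul(Rational(1, 3), -43) = Rational(-43, 3))
Add(H, Function('B')(Function('y')(6, 4))) = Add(-9338, Rational(-43, 3)) = Rational(-28057, 3)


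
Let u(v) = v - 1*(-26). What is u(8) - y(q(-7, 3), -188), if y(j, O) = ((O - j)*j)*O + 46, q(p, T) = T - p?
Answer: -372252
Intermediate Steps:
u(v) = 26 + v (u(v) = v + 26 = 26 + v)
y(j, O) = 46 + O*j*(O - j) (y(j, O) = (j*(O - j))*O + 46 = O*j*(O - j) + 46 = 46 + O*j*(O - j))
u(8) - y(q(-7, 3), -188) = (26 + 8) - (46 + (3 - 1*(-7))*(-188)**2 - 1*(-188)*(3 - 1*(-7))**2) = 34 - (46 + (3 + 7)*35344 - 1*(-188)*(3 + 7)**2) = 34 - (46 + 10*35344 - 1*(-188)*10**2) = 34 - (46 + 353440 - 1*(-188)*100) = 34 - (46 + 353440 + 18800) = 34 - 1*372286 = 34 - 372286 = -372252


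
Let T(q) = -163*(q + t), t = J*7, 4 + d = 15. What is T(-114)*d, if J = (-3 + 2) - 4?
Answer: 267157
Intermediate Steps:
d = 11 (d = -4 + 15 = 11)
J = -5 (J = -1 - 4 = -5)
t = -35 (t = -5*7 = -35)
T(q) = 5705 - 163*q (T(q) = -163*(q - 35) = -163*(-35 + q) = 5705 - 163*q)
T(-114)*d = (5705 - 163*(-114))*11 = (5705 + 18582)*11 = 24287*11 = 267157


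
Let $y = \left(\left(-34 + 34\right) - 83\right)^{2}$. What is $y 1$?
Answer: $6889$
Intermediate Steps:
$y = 6889$ ($y = \left(0 - 83\right)^{2} = \left(-83\right)^{2} = 6889$)
$y 1 = 6889 \cdot 1 = 6889$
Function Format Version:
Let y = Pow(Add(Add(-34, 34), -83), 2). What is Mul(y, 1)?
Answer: 6889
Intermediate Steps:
y = 6889 (y = Pow(Add(0, -83), 2) = Pow(-83, 2) = 6889)
Mul(y, 1) = Mul(6889, 1) = 6889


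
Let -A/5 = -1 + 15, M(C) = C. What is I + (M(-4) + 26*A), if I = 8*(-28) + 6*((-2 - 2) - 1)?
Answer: -2078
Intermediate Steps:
A = -70 (A = -5*(-1 + 15) = -5*14 = -70)
I = -254 (I = -224 + 6*(-4 - 1) = -224 + 6*(-5) = -224 - 30 = -254)
I + (M(-4) + 26*A) = -254 + (-4 + 26*(-70)) = -254 + (-4 - 1820) = -254 - 1824 = -2078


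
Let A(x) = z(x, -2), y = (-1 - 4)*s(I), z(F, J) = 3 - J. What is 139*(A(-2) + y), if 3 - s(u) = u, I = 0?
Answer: -1390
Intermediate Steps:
s(u) = 3 - u
y = -15 (y = (-1 - 4)*(3 - 1*0) = -5*(3 + 0) = -5*3 = -15)
A(x) = 5 (A(x) = 3 - 1*(-2) = 3 + 2 = 5)
139*(A(-2) + y) = 139*(5 - 15) = 139*(-10) = -1390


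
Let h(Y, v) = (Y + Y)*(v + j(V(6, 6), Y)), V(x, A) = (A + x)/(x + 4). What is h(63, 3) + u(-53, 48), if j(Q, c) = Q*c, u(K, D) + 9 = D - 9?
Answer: 49668/5 ≈ 9933.6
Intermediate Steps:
u(K, D) = -18 + D (u(K, D) = -9 + (D - 9) = -9 + (-9 + D) = -18 + D)
V(x, A) = (A + x)/(4 + x)
h(Y, v) = 2*Y*(v + 6*Y/5) (h(Y, v) = (Y + Y)*(v + ((6 + 6)/(4 + 6))*Y) = (2*Y)*(v + (12/10)*Y) = (2*Y)*(v + ((1/10)*12)*Y) = (2*Y)*(v + 6*Y/5) = 2*Y*(v + 6*Y/5))
h(63, 3) + u(-53, 48) = (2/5)*63*(5*3 + 6*63) + (-18 + 48) = (2/5)*63*(15 + 378) + 30 = (2/5)*63*393 + 30 = 49518/5 + 30 = 49668/5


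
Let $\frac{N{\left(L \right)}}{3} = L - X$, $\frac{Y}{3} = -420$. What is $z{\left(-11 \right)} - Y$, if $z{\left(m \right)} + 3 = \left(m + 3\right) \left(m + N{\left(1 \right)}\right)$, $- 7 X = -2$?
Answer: $\frac{9295}{7} \approx 1327.9$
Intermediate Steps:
$X = \frac{2}{7}$ ($X = \left(- \frac{1}{7}\right) \left(-2\right) = \frac{2}{7} \approx 0.28571$)
$Y = -1260$ ($Y = 3 \left(-420\right) = -1260$)
$N{\left(L \right)} = - \frac{6}{7} + 3 L$ ($N{\left(L \right)} = 3 \left(L - \frac{2}{7}\right) = 3 \left(- \frac{2}{7} + L\right) = - \frac{6}{7} + 3 L$)
$z{\left(m \right)} = -3 + \left(3 + m\right) \left(\frac{15}{7} + m\right)$ ($z{\left(m \right)} = -3 + \left(m + 3\right) \left(m + \left(- \frac{6}{7} + 3 \cdot 1\right)\right) = -3 + \left(3 + m\right) \left(m + \left(- \frac{6}{7} + 3\right)\right) = -3 + \left(3 + m\right) \left(m + \frac{15}{7}\right) = -3 + \left(3 + m\right) \left(\frac{15}{7} + m\right)$)
$z{\left(-11 \right)} - Y = \left(\frac{24}{7} + \left(-11\right)^{2} + \frac{36}{7} \left(-11\right)\right) - -1260 = \left(\frac{24}{7} + 121 - \frac{396}{7}\right) + 1260 = \frac{475}{7} + 1260 = \frac{9295}{7}$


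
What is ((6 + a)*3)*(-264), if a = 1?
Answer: -5544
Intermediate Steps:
((6 + a)*3)*(-264) = ((6 + 1)*3)*(-264) = (7*3)*(-264) = 21*(-264) = -5544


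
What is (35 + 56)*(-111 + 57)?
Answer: -4914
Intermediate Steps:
(35 + 56)*(-111 + 57) = 91*(-54) = -4914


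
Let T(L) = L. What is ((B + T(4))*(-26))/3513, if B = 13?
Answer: -442/3513 ≈ -0.12582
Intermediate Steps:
((B + T(4))*(-26))/3513 = ((13 + 4)*(-26))/3513 = (17*(-26))*(1/3513) = -442*1/3513 = -442/3513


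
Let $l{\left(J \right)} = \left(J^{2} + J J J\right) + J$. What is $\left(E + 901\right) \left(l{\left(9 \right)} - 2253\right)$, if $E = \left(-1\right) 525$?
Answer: $-539184$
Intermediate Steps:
$E = -525$
$l{\left(J \right)} = J + J^{2} + J^{3}$ ($l{\left(J \right)} = \left(J^{2} + J^{2} J\right) + J = \left(J^{2} + J^{3}\right) + J = J + J^{2} + J^{3}$)
$\left(E + 901\right) \left(l{\left(9 \right)} - 2253\right) = \left(-525 + 901\right) \left(9 \left(1 + 9 + 9^{2}\right) - 2253\right) = 376 \left(9 \left(1 + 9 + 81\right) - 2253\right) = 376 \left(9 \cdot 91 - 2253\right) = 376 \left(819 - 2253\right) = 376 \left(-1434\right) = -539184$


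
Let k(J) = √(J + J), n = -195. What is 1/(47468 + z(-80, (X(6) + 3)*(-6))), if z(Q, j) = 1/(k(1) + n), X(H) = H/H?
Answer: 1804875569/85673824253033 + √2/85673824253033 ≈ 2.1067e-5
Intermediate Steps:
X(H) = 1
k(J) = √2*√J (k(J) = √(2*J) = √2*√J)
z(Q, j) = 1/(-195 + √2) (z(Q, j) = 1/(√2*√1 - 195) = 1/(√2*1 - 195) = 1/(√2 - 195) = 1/(-195 + √2))
1/(47468 + z(-80, (X(6) + 3)*(-6))) = 1/(47468 + (-195/38023 - √2/38023)) = 1/(1804875569/38023 - √2/38023)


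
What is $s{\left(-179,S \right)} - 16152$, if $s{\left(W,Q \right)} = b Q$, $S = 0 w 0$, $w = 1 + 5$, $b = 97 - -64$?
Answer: $-16152$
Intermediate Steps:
$b = 161$ ($b = 97 + 64 = 161$)
$w = 6$
$S = 0$ ($S = 0 \cdot 6 \cdot 0 = 0 \cdot 0 = 0$)
$s{\left(W,Q \right)} = 161 Q$
$s{\left(-179,S \right)} - 16152 = 161 \cdot 0 - 16152 = 0 - 16152 = -16152$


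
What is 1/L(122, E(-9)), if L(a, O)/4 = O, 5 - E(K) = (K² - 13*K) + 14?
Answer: -1/828 ≈ -0.0012077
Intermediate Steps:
E(K) = -9 - K² + 13*K (E(K) = 5 - ((K² - 13*K) + 14) = 5 - (14 + K² - 13*K) = 5 + (-14 - K² + 13*K) = -9 - K² + 13*K)
L(a, O) = 4*O
1/L(122, E(-9)) = 1/(4*(-9 - 1*(-9)² + 13*(-9))) = 1/(4*(-9 - 1*81 - 117)) = 1/(4*(-9 - 81 - 117)) = 1/(4*(-207)) = 1/(-828) = -1/828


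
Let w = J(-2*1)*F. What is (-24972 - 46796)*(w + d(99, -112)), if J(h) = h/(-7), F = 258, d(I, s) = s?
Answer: 19233824/7 ≈ 2.7477e+6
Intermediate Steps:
J(h) = -h/7 (J(h) = h*(-1/7) = -h/7)
w = 516/7 (w = -(-2)/7*258 = -1/7*(-2)*258 = (2/7)*258 = 516/7 ≈ 73.714)
(-24972 - 46796)*(w + d(99, -112)) = (-24972 - 46796)*(516/7 - 112) = -71768*(-268/7) = 19233824/7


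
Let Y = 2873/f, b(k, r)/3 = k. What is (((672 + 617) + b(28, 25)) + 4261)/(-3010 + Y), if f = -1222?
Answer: -176532/94387 ≈ -1.8703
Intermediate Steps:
b(k, r) = 3*k
Y = -221/94 (Y = 2873/(-1222) = 2873*(-1/1222) = -221/94 ≈ -2.3511)
(((672 + 617) + b(28, 25)) + 4261)/(-3010 + Y) = (((672 + 617) + 3*28) + 4261)/(-3010 - 221/94) = ((1289 + 84) + 4261)/(-283161/94) = (1373 + 4261)*(-94/283161) = 5634*(-94/283161) = -176532/94387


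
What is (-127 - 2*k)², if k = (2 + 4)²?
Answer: 39601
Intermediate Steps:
k = 36 (k = 6² = 36)
(-127 - 2*k)² = (-127 - 2*36)² = (-127 - 72)² = (-199)² = 39601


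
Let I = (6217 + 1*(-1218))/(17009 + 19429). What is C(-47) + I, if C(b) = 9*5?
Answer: 1644709/36438 ≈ 45.137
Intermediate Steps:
C(b) = 45
I = 4999/36438 (I = (6217 - 1218)/36438 = 4999*(1/36438) = 4999/36438 ≈ 0.13719)
C(-47) + I = 45 + 4999/36438 = 1644709/36438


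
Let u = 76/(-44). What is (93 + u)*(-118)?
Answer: -118472/11 ≈ -10770.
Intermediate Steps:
u = -19/11 (u = 76*(-1/44) = -19/11 ≈ -1.7273)
(93 + u)*(-118) = (93 - 19/11)*(-118) = (1004/11)*(-118) = -118472/11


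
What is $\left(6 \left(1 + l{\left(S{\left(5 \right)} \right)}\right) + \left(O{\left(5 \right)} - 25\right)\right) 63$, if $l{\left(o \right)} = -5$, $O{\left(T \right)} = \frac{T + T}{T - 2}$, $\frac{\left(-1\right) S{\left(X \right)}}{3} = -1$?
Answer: $-2877$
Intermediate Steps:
$S{\left(X \right)} = 3$ ($S{\left(X \right)} = \left(-3\right) \left(-1\right) = 3$)
$O{\left(T \right)} = \frac{2 T}{-2 + T}$
$\left(6 \left(1 + l{\left(S{\left(5 \right)} \right)}\right) + \left(O{\left(5 \right)} - 25\right)\right) 63 = \left(6 \left(1 - 5\right) - \left(25 - \frac{10}{-2 + 5}\right)\right) 63 = \left(6 \left(-4\right) - \left(25 - \frac{10}{3}\right)\right) 63 = \left(-24 - \left(25 - \frac{10}{3}\right)\right) 63 = \left(-24 + \left(\frac{10}{3} - 25\right)\right) 63 = \left(-24 - \frac{65}{3}\right) 63 = \left(- \frac{137}{3}\right) 63 = -2877$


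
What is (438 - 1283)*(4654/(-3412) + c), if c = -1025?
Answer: 1479575565/1706 ≈ 8.6728e+5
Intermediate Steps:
(438 - 1283)*(4654/(-3412) + c) = (438 - 1283)*(4654/(-3412) - 1025) = -845*(4654*(-1/3412) - 1025) = -845*(-2327/1706 - 1025) = -845*(-1750977/1706) = 1479575565/1706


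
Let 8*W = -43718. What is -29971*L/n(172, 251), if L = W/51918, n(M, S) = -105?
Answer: -38537417/1282680 ≈ -30.044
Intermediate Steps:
W = -21859/4 (W = (1/8)*(-43718) = -21859/4 ≈ -5464.8)
L = -21859/207672 (L = -21859/4/51918 = -21859/4*1/51918 = -21859/207672 ≈ -0.10526)
-29971*L/n(172, 251) = -29971/((-105/(-21859/207672))) = -29971/((-105*(-207672/21859))) = -29971/21805560/21859 = -29971*21859/21805560 = -38537417/1282680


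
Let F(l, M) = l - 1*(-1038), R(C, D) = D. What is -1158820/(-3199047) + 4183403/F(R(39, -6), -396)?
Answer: 1487122079909/366824056 ≈ 4054.0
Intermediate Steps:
F(l, M) = 1038 + l (F(l, M) = l + 1038 = 1038 + l)
-1158820/(-3199047) + 4183403/F(R(39, -6), -396) = -1158820/(-3199047) + 4183403/(1038 - 6) = -1158820*(-1/3199047) + 4183403/1032 = 1158820/3199047 + 4183403*(1/1032) = 1158820/3199047 + 4183403/1032 = 1487122079909/366824056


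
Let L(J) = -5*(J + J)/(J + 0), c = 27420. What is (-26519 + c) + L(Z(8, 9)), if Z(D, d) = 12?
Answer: 891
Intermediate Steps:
L(J) = -10 (L(J) = -5*2*J/J = -5*2 = -10)
(-26519 + c) + L(Z(8, 9)) = (-26519 + 27420) - 10 = 901 - 10 = 891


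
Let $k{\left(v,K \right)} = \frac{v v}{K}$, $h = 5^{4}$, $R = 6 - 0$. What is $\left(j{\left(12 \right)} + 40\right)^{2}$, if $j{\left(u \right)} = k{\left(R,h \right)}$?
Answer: $\frac{626801296}{390625} \approx 1604.6$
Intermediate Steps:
$R = 6$ ($R = 6 + 0 = 6$)
$h = 625$
$k{\left(v,K \right)} = \frac{v^{2}}{K}$
$j{\left(u \right)} = \frac{36}{625}$ ($j{\left(u \right)} = \frac{6^{2}}{625} = \frac{1}{625} \cdot 36 = \frac{36}{625}$)
$\left(j{\left(12 \right)} + 40\right)^{2} = \left(\frac{36}{625} + 40\right)^{2} = \left(\frac{25036}{625}\right)^{2} = \frac{626801296}{390625}$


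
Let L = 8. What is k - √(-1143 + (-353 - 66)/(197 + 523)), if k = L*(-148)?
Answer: -1184 - I*√4116895/60 ≈ -1184.0 - 33.817*I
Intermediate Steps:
k = -1184 (k = 8*(-148) = -1184)
k - √(-1143 + (-353 - 66)/(197 + 523)) = -1184 - √(-1143 + (-353 - 66)/(197 + 523)) = -1184 - √(-1143 - 419/720) = -1184 - √(-823379/720) = -1184 - I*√4116895/60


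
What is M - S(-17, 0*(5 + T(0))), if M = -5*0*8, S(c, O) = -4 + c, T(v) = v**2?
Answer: 21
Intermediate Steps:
M = 0 (M = 0*8 = 0)
M - S(-17, 0*(5 + T(0))) = 0 - (-4 - 17) = 0 - 1*(-21) = 0 + 21 = 21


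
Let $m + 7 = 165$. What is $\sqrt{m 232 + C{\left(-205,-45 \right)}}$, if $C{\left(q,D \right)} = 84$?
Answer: $2 \sqrt{9185} \approx 191.68$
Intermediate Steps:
$m = 158$ ($m = -7 + 165 = 158$)
$\sqrt{m 232 + C{\left(-205,-45 \right)}} = \sqrt{158 \cdot 232 + 84} = \sqrt{36656 + 84} = \sqrt{36740} = 2 \sqrt{9185}$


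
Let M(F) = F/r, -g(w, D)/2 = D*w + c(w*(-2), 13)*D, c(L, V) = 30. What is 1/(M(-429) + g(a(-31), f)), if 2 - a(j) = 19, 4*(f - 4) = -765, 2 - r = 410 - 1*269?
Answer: 278/1354301 ≈ 0.00020527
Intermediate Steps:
r = -139 (r = 2 - (410 - 1*269) = 2 - (410 - 269) = 2 - 1*141 = 2 - 141 = -139)
f = -749/4 (f = 4 + (¼)*(-765) = 4 - 765/4 = -749/4 ≈ -187.25)
a(j) = -17 (a(j) = 2 - 1*19 = 2 - 19 = -17)
g(w, D) = -60*D - 2*D*w (g(w, D) = -2*(D*w + 30*D) = -2*(30*D + D*w) = -60*D - 2*D*w)
M(F) = -F/139 (M(F) = F/(-139) = F*(-1/139) = -F/139)
1/(M(-429) + g(a(-31), f)) = 1/(-1/139*(-429) - 2*(-749/4)*(30 - 17)) = 1/(429/139 - 2*(-749/4)*13) = 1/(429/139 + 9737/2) = 1/(1354301/278) = 278/1354301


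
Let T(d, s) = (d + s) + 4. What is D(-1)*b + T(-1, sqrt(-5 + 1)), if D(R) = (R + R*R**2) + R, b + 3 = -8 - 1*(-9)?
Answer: 9 + 2*I ≈ 9.0 + 2.0*I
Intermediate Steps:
b = -2 (b = -3 + (-8 - 1*(-9)) = -3 + (-8 + 9) = -3 + 1 = -2)
T(d, s) = 4 + d + s
D(R) = R**3 + 2*R (D(R) = (R + R**3) + R = R**3 + 2*R)
D(-1)*b + T(-1, sqrt(-5 + 1)) = -(2 + (-1)**2)*(-2) + (4 - 1 + sqrt(-5 + 1)) = -(2 + 1)*(-2) + (4 - 1 + sqrt(-4)) = -1*3*(-2) + (4 - 1 + 2*I) = -3*(-2) + (3 + 2*I) = 6 + (3 + 2*I) = 9 + 2*I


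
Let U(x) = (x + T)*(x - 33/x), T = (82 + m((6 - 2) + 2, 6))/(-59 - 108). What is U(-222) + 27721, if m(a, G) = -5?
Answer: 952484085/12358 ≈ 77074.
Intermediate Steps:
T = -77/167 (T = (82 - 5)/(-59 - 108) = 77/(-167) = 77*(-1/167) = -77/167 ≈ -0.46108)
U(x) = (-77/167 + x)*(x - 33/x) (U(x) = (x - 77/167)*(x - 33/x) = (-77/167 + x)*(x - 33/x))
U(-222) + 27721 = (-33 + (-222)² - 77/167*(-222) + (2541/167)/(-222)) + 27721 = (-33 + 49284 + 17094/167 + (2541/167)*(-1/222)) + 27721 = (-33 + 49284 + 17094/167 - 847/12358) + 27721 = 609907967/12358 + 27721 = 952484085/12358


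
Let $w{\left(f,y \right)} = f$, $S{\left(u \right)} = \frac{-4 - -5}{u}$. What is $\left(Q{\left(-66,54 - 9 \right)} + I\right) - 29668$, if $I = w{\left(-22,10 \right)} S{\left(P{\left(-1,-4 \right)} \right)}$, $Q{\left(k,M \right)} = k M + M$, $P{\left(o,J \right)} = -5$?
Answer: $- \frac{162943}{5} \approx -32589.0$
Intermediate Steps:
$S{\left(u \right)} = \frac{1}{u}$ ($S{\left(u \right)} = \frac{-4 + 5}{u} = 1 \frac{1}{u} = \frac{1}{u}$)
$Q{\left(k,M \right)} = M + M k$ ($Q{\left(k,M \right)} = M k + M = M + M k$)
$I = \frac{22}{5}$ ($I = - \frac{22}{-5} = \left(-22\right) \left(- \frac{1}{5}\right) = \frac{22}{5} \approx 4.4$)
$\left(Q{\left(-66,54 - 9 \right)} + I\right) - 29668 = \left(\left(54 - 9\right) \left(1 - 66\right) + \frac{22}{5}\right) - 29668 = \left(45 \left(-65\right) + \frac{22}{5}\right) - 29668 = \left(-2925 + \frac{22}{5}\right) - 29668 = - \frac{14603}{5} - 29668 = - \frac{162943}{5}$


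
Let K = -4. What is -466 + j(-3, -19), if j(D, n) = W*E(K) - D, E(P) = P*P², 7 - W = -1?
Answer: -975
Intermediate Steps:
W = 8 (W = 7 - 1*(-1) = 7 + 1 = 8)
E(P) = P³
j(D, n) = -512 - D (j(D, n) = 8*(-4)³ - D = 8*(-64) - D = -512 - D)
-466 + j(-3, -19) = -466 + (-512 - 1*(-3)) = -466 + (-512 + 3) = -466 - 509 = -975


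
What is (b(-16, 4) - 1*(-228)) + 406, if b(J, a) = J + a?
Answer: 622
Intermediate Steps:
(b(-16, 4) - 1*(-228)) + 406 = ((-16 + 4) - 1*(-228)) + 406 = (-12 + 228) + 406 = 216 + 406 = 622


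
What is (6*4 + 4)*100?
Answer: 2800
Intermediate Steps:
(6*4 + 4)*100 = (24 + 4)*100 = 28*100 = 2800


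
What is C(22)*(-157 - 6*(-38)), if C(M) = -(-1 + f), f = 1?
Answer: 0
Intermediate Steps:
C(M) = 0 (C(M) = -(-1 + 1) = -1*0 = 0)
C(22)*(-157 - 6*(-38)) = 0*(-157 - 6*(-38)) = 0*(-157 + 228) = 0*71 = 0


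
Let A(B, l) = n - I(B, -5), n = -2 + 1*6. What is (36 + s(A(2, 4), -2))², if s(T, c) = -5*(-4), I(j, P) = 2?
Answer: 3136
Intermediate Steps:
n = 4 (n = -2 + 6 = 4)
A(B, l) = 2 (A(B, l) = 4 - 1*2 = 4 - 2 = 2)
s(T, c) = 20
(36 + s(A(2, 4), -2))² = (36 + 20)² = 56² = 3136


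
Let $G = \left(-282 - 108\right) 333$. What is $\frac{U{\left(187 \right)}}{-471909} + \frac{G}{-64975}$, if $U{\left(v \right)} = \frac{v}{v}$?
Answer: $\frac{12257351371}{6132457455} \approx 1.9988$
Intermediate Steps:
$G = -129870$ ($G = \left(-390\right) 333 = -129870$)
$U{\left(v \right)} = 1$
$\frac{U{\left(187 \right)}}{-471909} + \frac{G}{-64975} = 1 \frac{1}{-471909} - \frac{129870}{-64975} = 1 \left(- \frac{1}{471909}\right) - - \frac{25974}{12995} = - \frac{1}{471909} + \frac{25974}{12995} = \frac{12257351371}{6132457455}$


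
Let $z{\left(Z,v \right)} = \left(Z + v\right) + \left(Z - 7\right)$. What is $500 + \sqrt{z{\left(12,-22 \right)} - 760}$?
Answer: $500 + 3 i \sqrt{85} \approx 500.0 + 27.659 i$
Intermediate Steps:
$z{\left(Z,v \right)} = -7 + v + 2 Z$ ($z{\left(Z,v \right)} = \left(Z + v\right) + \left(-7 + Z\right) = -7 + v + 2 Z$)
$500 + \sqrt{z{\left(12,-22 \right)} - 760} = 500 + \sqrt{\left(-7 - 22 + 2 \cdot 12\right) - 760} = 500 + \sqrt{\left(-7 - 22 + 24\right) - 760} = 500 + \sqrt{-5 - 760} = 500 + \sqrt{-765} = 500 + 3 i \sqrt{85}$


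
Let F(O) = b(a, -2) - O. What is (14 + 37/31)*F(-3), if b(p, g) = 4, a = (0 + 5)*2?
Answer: 3297/31 ≈ 106.35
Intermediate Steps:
a = 10 (a = 5*2 = 10)
F(O) = 4 - O
(14 + 37/31)*F(-3) = (14 + 37/31)*(4 - 1*(-3)) = (14 + 37*(1/31))*(4 + 3) = (14 + 37/31)*7 = (471/31)*7 = 3297/31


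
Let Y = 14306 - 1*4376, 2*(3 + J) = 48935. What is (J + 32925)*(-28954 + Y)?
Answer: -1091777848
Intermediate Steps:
J = 48929/2 (J = -3 + (1/2)*48935 = -3 + 48935/2 = 48929/2 ≈ 24465.)
Y = 9930 (Y = 14306 - 4376 = 9930)
(J + 32925)*(-28954 + Y) = (48929/2 + 32925)*(-28954 + 9930) = (114779/2)*(-19024) = -1091777848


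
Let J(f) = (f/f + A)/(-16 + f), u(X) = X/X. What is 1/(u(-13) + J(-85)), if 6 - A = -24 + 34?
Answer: 101/104 ≈ 0.97115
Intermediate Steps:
u(X) = 1
A = -4 (A = 6 - (-24 + 34) = 6 - 1*10 = 6 - 10 = -4)
J(f) = -3/(-16 + f) (J(f) = (f/f - 4)/(-16 + f) = (1 - 4)/(-16 + f) = -3/(-16 + f))
1/(u(-13) + J(-85)) = 1/(1 - 3/(-16 - 85)) = 1/(1 - 3/(-101)) = 1/(1 - 3*(-1/101)) = 1/(1 + 3/101) = 1/(104/101) = 101/104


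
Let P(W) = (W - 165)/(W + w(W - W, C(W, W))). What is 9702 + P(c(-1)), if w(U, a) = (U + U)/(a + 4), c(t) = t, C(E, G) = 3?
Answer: 9868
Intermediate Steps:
w(U, a) = 2*U/(4 + a) (w(U, a) = (2*U)/(4 + a) = 2*U/(4 + a))
P(W) = (-165 + W)/W (P(W) = (W - 165)/(W + 2*(W - W)/(4 + 3)) = (-165 + W)/(W + 2*0/7) = (-165 + W)/(W + 2*0*(⅐)) = (-165 + W)/(W + 0) = (-165 + W)/W)
9702 + P(c(-1)) = 9702 + (-165 - 1)/(-1) = 9702 - 1*(-166) = 9702 + 166 = 9868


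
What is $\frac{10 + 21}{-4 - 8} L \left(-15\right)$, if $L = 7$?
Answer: $\frac{1085}{4} \approx 271.25$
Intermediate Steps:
$\frac{10 + 21}{-4 - 8} L \left(-15\right) = \frac{10 + 21}{-4 - 8} \cdot 7 \left(-15\right) = \frac{31}{-12} \cdot 7 \left(-15\right) = 31 \left(- \frac{1}{12}\right) 7 \left(-15\right) = \left(- \frac{31}{12}\right) 7 \left(-15\right) = \left(- \frac{217}{12}\right) \left(-15\right) = \frac{1085}{4}$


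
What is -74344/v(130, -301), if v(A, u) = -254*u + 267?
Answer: -74344/76721 ≈ -0.96902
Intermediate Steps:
v(A, u) = 267 - 254*u
-74344/v(130, -301) = -74344/(267 - 254*(-301)) = -74344/(267 + 76454) = -74344/76721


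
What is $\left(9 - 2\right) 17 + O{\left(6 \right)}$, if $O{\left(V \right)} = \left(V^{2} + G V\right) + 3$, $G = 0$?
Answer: $158$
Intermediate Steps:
$O{\left(V \right)} = 3 + V^{2}$ ($O{\left(V \right)} = \left(V^{2} + 0 V\right) + 3 = \left(V^{2} + 0\right) + 3 = V^{2} + 3 = 3 + V^{2}$)
$\left(9 - 2\right) 17 + O{\left(6 \right)} = \left(9 - 2\right) 17 + \left(3 + 6^{2}\right) = 7 \cdot 17 + \left(3 + 36\right) = 119 + 39 = 158$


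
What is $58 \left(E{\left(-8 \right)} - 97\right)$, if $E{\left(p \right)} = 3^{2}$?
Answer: $-5104$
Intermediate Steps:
$E{\left(p \right)} = 9$
$58 \left(E{\left(-8 \right)} - 97\right) = 58 \left(9 - 97\right) = 58 \left(-88\right) = -5104$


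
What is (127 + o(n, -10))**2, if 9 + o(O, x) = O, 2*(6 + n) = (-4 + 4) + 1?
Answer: 50625/4 ≈ 12656.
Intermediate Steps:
n = -11/2 (n = -6 + ((-4 + 4) + 1)/2 = -6 + (0 + 1)/2 = -6 + (1/2)*1 = -6 + 1/2 = -11/2 ≈ -5.5000)
o(O, x) = -9 + O
(127 + o(n, -10))**2 = (127 + (-9 - 11/2))**2 = (127 - 29/2)**2 = (225/2)**2 = 50625/4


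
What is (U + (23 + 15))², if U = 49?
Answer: 7569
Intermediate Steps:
(U + (23 + 15))² = (49 + (23 + 15))² = (49 + 38)² = 87² = 7569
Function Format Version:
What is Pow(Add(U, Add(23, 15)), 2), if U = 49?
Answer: 7569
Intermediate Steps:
Pow(Add(U, Add(23, 15)), 2) = Pow(Add(49, Add(23, 15)), 2) = Pow(Add(49, 38), 2) = Pow(87, 2) = 7569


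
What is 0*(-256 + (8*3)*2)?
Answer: 0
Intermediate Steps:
0*(-256 + (8*3)*2) = 0*(-256 + 24*2) = 0*(-256 + 48) = 0*(-208) = 0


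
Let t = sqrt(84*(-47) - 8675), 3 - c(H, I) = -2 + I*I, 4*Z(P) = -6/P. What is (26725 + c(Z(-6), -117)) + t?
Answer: 13041 + I*sqrt(12623) ≈ 13041.0 + 112.35*I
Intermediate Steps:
Z(P) = -3/(2*P) (Z(P) = (-6/P)/4 = -3/(2*P))
c(H, I) = 5 - I**2 (c(H, I) = 3 - (-2 + I*I) = 3 - (-2 + I**2) = 3 + (2 - I**2) = 5 - I**2)
t = I*sqrt(12623) (t = sqrt(-3948 - 8675) = sqrt(-12623) = I*sqrt(12623) ≈ 112.35*I)
(26725 + c(Z(-6), -117)) + t = (26725 + (5 - 1*(-117)**2)) + I*sqrt(12623) = (26725 + (5 - 1*13689)) + I*sqrt(12623) = (26725 + (5 - 13689)) + I*sqrt(12623) = (26725 - 13684) + I*sqrt(12623) = 13041 + I*sqrt(12623)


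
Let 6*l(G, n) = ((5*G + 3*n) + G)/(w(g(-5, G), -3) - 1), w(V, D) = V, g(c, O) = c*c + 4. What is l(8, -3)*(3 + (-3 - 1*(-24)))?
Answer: 39/7 ≈ 5.5714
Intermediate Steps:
g(c, O) = 4 + c**2 (g(c, O) = c**2 + 4 = 4 + c**2)
l(G, n) = G/28 + n/56 (l(G, n) = (((5*G + 3*n) + G)/((4 + (-5)**2) - 1))/6 = (((3*n + 5*G) + G)/((4 + 25) - 1))/6 = ((3*n + 6*G)/(29 - 1))/6 = ((3*n + 6*G)/28)/6 = ((3*n + 6*G)*(1/28))/6 = (3*G/14 + 3*n/28)/6 = G/28 + n/56)
l(8, -3)*(3 + (-3 - 1*(-24))) = ((1/28)*8 + (1/56)*(-3))*(3 + (-3 - 1*(-24))) = (2/7 - 3/56)*(3 + (-3 + 24)) = 13*(3 + 21)/56 = (13/56)*24 = 39/7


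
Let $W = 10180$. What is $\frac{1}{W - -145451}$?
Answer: $\frac{1}{155631} \approx 6.4255 \cdot 10^{-6}$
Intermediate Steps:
$\frac{1}{W - -145451} = \frac{1}{10180 - -145451} = \frac{1}{10180 + \left(-325645 + 471096\right)} = \frac{1}{10180 + 145451} = \frac{1}{155631}$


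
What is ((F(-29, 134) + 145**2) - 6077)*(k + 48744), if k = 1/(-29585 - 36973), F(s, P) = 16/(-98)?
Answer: 396045062855174/543557 ≈ 7.2862e+8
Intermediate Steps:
F(s, P) = -8/49 (F(s, P) = 16*(-1/98) = -8/49)
k = -1/66558 (k = 1/(-66558) = -1/66558 ≈ -1.5024e-5)
((F(-29, 134) + 145**2) - 6077)*(k + 48744) = ((-8/49 + 145**2) - 6077)*(-1/66558 + 48744) = ((-8/49 + 21025) - 6077)*(3244303151/66558) = (1030217/49 - 6077)*(3244303151/66558) = (732444/49)*(3244303151/66558) = 396045062855174/543557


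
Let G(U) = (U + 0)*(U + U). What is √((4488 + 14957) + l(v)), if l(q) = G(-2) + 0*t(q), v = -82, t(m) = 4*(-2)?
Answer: 7*√397 ≈ 139.47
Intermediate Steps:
t(m) = -8
G(U) = 2*U² (G(U) = U*(2*U) = 2*U²)
l(q) = 8 (l(q) = 2*(-2)² + 0*(-8) = 2*4 + 0 = 8 + 0 = 8)
√((4488 + 14957) + l(v)) = √((4488 + 14957) + 8) = √(19445 + 8) = √19453 = 7*√397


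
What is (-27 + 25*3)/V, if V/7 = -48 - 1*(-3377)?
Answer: 48/23303 ≈ 0.0020598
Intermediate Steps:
V = 23303 (V = 7*(-48 - 1*(-3377)) = 7*(-48 + 3377) = 7*3329 = 23303)
(-27 + 25*3)/V = (-27 + 25*3)/23303 = (-27 + 75)*(1/23303) = 48*(1/23303) = 48/23303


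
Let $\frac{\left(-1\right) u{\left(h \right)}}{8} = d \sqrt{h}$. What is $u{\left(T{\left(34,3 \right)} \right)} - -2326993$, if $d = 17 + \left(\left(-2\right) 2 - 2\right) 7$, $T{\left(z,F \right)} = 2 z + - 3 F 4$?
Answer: $2326993 + 800 \sqrt{2} \approx 2.3281 \cdot 10^{6}$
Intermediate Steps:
$T{\left(z,F \right)} = - 12 F + 2 z$ ($T{\left(z,F \right)} = 2 z - 12 F = - 12 F + 2 z$)
$d = -25$ ($d = 17 + \left(-4 - 2\right) 7 = 17 - 42 = -25$)
$u{\left(h \right)} = 200 \sqrt{h}$ ($u{\left(h \right)} = - 8 \left(- 25 \sqrt{h}\right) = 200 \sqrt{h}$)
$u{\left(T{\left(34,3 \right)} \right)} - -2326993 = 200 \sqrt{\left(-12\right) 3 + 2 \cdot 34} - -2326993 = 200 \sqrt{-36 + 68} + 2326993 = 200 \sqrt{32} + 2326993 = 200 \cdot 4 \sqrt{2} + 2326993 = 800 \sqrt{2} + 2326993 = 2326993 + 800 \sqrt{2}$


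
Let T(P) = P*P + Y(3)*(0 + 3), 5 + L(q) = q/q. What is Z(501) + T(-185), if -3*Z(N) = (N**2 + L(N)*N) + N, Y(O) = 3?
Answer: -48932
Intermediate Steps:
L(q) = -4 (L(q) = -5 + q/q = -5 + 1 = -4)
Z(N) = N - N**2/3 (Z(N) = -((N**2 - 4*N) + N)/3 = -(N**2 - 3*N)/3 = N - N**2/3)
T(P) = 9 + P**2 (T(P) = P*P + 3*(0 + 3) = P**2 + 3*3 = P**2 + 9 = 9 + P**2)
Z(501) + T(-185) = (1/3)*501*(3 - 1*501) + (9 + (-185)**2) = (1/3)*501*(3 - 501) + (9 + 34225) = (1/3)*501*(-498) + 34234 = -83166 + 34234 = -48932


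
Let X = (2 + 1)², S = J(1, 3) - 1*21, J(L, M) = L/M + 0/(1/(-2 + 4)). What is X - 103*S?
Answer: 6413/3 ≈ 2137.7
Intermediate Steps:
J(L, M) = L/M (J(L, M) = L/M + 0/(1/2) = L/M + 0/(½) = L/M + 0*2 = L/M + 0 = L/M)
S = -62/3 (S = 1/3 - 1*21 = 1*(⅓) - 21 = ⅓ - 21 = -62/3 ≈ -20.667)
X = 9 (X = 3² = 9)
X - 103*S = 9 - 103*(-62/3) = 9 + 6386/3 = 6413/3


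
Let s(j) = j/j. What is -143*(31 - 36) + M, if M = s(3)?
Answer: 716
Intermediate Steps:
s(j) = 1
M = 1
-143*(31 - 36) + M = -143*(31 - 36) + 1 = -143*(-5) + 1 = 715 + 1 = 716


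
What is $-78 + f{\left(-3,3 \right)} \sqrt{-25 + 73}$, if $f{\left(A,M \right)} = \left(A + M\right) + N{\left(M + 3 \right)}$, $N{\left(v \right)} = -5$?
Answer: $-78 - 20 \sqrt{3} \approx -112.64$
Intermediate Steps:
$f{\left(A,M \right)} = -5 + A + M$ ($f{\left(A,M \right)} = \left(A + M\right) - 5 = -5 + A + M$)
$-78 + f{\left(-3,3 \right)} \sqrt{-25 + 73} = -78 + \left(-5 - 3 + 3\right) \sqrt{-25 + 73} = -78 - 5 \sqrt{48} = -78 - 5 \cdot 4 \sqrt{3} = -78 - 20 \sqrt{3}$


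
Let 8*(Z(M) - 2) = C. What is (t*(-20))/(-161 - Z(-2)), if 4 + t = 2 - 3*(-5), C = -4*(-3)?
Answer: 520/329 ≈ 1.5805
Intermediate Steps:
C = 12
Z(M) = 7/2 (Z(M) = 2 + (⅛)*12 = 2 + 3/2 = 7/2)
t = 13 (t = -4 + (2 - 3*(-5)) = -4 + (2 + 15) = -4 + 17 = 13)
(t*(-20))/(-161 - Z(-2)) = (13*(-20))/(-161 - 1*7/2) = -260/(-161 - 7/2) = -260/(-329/2) = -260*(-2/329) = 520/329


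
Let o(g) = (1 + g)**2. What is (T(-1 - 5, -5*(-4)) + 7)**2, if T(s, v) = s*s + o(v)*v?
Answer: 78552769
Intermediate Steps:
T(s, v) = s**2 + v*(1 + v)**2 (T(s, v) = s*s + (1 + v)**2*v = s**2 + v*(1 + v)**2)
(T(-1 - 5, -5*(-4)) + 7)**2 = (((-1 - 5)**2 + (-5*(-4))*(1 - 5*(-4))**2) + 7)**2 = (((-6)**2 + 20*(1 + 20)**2) + 7)**2 = ((36 + 20*21**2) + 7)**2 = ((36 + 20*441) + 7)**2 = ((36 + 8820) + 7)**2 = (8856 + 7)**2 = 8863**2 = 78552769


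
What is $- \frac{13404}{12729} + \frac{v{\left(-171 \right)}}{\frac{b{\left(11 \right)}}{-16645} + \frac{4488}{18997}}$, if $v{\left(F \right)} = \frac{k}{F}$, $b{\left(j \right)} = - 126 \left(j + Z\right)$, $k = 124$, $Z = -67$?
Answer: $\frac{2750639243831}{978508346814} \approx 2.8111$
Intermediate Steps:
$b{\left(j \right)} = 8442 - 126 j$ ($b{\left(j \right)} = - 126 \left(j - 67\right) = - 126 \left(-67 + j\right) = 8442 - 126 j$)
$v{\left(F \right)} = \frac{124}{F}$
$- \frac{13404}{12729} + \frac{v{\left(-171 \right)}}{\frac{b{\left(11 \right)}}{-16645} + \frac{4488}{18997}} = - \frac{13404}{12729} + \frac{124 \frac{1}{-171}}{\frac{8442 - 1386}{-16645} + \frac{4488}{18997}} = \left(-13404\right) \frac{1}{12729} + \frac{124 \left(- \frac{1}{171}\right)}{\left(8442 - 1386\right) \left(- \frac{1}{16645}\right) + 4488 \cdot \frac{1}{18997}} = - \frac{4468}{4243} - \frac{124}{171 \left(7056 \left(- \frac{1}{16645}\right) + \frac{408}{1727}\right)} = - \frac{4468}{4243} - \frac{124}{171 \left(- \frac{7056}{16645} + \frac{408}{1727}\right)} = - \frac{4468}{4243} - \frac{124}{171 \left(- \frac{5394552}{28745915}\right)} = - \frac{4468}{4243} - - \frac{891123365}{230617098} = - \frac{4468}{4243} + \frac{891123365}{230617098} = \frac{2750639243831}{978508346814}$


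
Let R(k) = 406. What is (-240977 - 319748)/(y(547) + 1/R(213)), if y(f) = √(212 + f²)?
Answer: 4139170/897370181 - 5041509060*√33269/897370181 ≈ -1024.7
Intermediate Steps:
(-240977 - 319748)/(y(547) + 1/R(213)) = (-240977 - 319748)/(√(212 + 547²) + 1/406) = -560725/(√(212 + 299209) + 1/406) = -560725/(√299421 + 1/406) = -560725/(3*√33269 + 1/406) = -560725/(1/406 + 3*√33269)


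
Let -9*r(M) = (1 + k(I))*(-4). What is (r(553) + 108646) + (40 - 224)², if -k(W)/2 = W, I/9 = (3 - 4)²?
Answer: 1282450/9 ≈ 1.4249e+5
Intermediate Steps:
I = 9 (I = 9*(3 - 4)² = 9*(-1)² = 9*1 = 9)
k(W) = -2*W
r(M) = -68/9 (r(M) = -(1 - 2*9)*(-4)/9 = -(1 - 18)*(-4)/9 = -(-17)*(-4)/9 = -⅑*68 = -68/9)
(r(553) + 108646) + (40 - 224)² = (-68/9 + 108646) + (40 - 224)² = 977746/9 + (-184)² = 977746/9 + 33856 = 1282450/9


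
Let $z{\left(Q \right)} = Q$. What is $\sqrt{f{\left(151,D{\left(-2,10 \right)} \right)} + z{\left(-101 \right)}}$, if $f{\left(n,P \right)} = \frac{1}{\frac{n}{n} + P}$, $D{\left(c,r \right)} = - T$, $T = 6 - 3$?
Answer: $\frac{i \sqrt{406}}{2} \approx 10.075 i$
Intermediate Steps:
$T = 3$
$D{\left(c,r \right)} = -3$ ($D{\left(c,r \right)} = \left(-1\right) 3 = -3$)
$f{\left(n,P \right)} = \frac{1}{1 + P}$
$\sqrt{f{\left(151,D{\left(-2,10 \right)} \right)} + z{\left(-101 \right)}} = \sqrt{\frac{1}{1 - 3} - 101} = \sqrt{\frac{1}{-2} - 101} = \sqrt{- \frac{1}{2} - 101} = \sqrt{- \frac{203}{2}} = \frac{i \sqrt{406}}{2}$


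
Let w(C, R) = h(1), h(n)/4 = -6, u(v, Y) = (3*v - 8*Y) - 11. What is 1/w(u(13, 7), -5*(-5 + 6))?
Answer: -1/24 ≈ -0.041667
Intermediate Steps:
u(v, Y) = -11 - 8*Y + 3*v (u(v, Y) = (-8*Y + 3*v) - 11 = -11 - 8*Y + 3*v)
h(n) = -24 (h(n) = 4*(-6) = -24)
w(C, R) = -24
1/w(u(13, 7), -5*(-5 + 6)) = 1/(-24) = -1/24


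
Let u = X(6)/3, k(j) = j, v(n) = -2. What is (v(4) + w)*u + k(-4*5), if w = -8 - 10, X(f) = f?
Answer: -60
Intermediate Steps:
u = 2 (u = 6/3 = 6*(1/3) = 2)
w = -18
(v(4) + w)*u + k(-4*5) = (-2 - 18)*2 - 4*5 = -20*2 - 20 = -40 - 20 = -60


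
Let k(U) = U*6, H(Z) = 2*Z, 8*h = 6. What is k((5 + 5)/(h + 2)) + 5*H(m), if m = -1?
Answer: 130/11 ≈ 11.818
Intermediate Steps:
h = ¾ (h = (⅛)*6 = ¾ ≈ 0.75000)
k(U) = 6*U
k((5 + 5)/(h + 2)) + 5*H(m) = 6*((5 + 5)/(¾ + 2)) + 5*(2*(-1)) = 6*(10/(11/4)) + 5*(-2) = 6*(10*(4/11)) - 10 = 6*(40/11) - 10 = 240/11 - 10 = 130/11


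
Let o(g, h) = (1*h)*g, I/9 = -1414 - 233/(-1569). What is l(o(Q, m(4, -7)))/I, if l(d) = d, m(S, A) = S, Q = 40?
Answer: -83680/6654999 ≈ -0.012574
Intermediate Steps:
I = -6654999/523 (I = 9*(-1414 - 233/(-1569)) = 9*(-1414 - 1/1569*(-233)) = 9*(-1414 + 233/1569) = 9*(-2218333/1569) = -6654999/523 ≈ -12725.)
o(g, h) = g*h (o(g, h) = h*g = g*h)
l(o(Q, m(4, -7)))/I = (40*4)/(-6654999/523) = 160*(-523/6654999) = -83680/6654999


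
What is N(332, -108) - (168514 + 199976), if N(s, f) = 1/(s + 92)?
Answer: -156239759/424 ≈ -3.6849e+5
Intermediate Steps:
N(s, f) = 1/(92 + s)
N(332, -108) - (168514 + 199976) = 1/(92 + 332) - (168514 + 199976) = 1/424 - 1*368490 = 1/424 - 368490 = -156239759/424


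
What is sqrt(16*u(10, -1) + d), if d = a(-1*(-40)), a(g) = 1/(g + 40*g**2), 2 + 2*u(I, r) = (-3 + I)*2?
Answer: sqrt(98426934410)/32020 ≈ 9.7980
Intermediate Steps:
u(I, r) = -4 + I (u(I, r) = -1 + ((-3 + I)*2)/2 = -1 + (-6 + 2*I)/2 = -1 + (-3 + I) = -4 + I)
d = 1/64040 (d = 1/(((-1*(-40)))*(1 + 40*(-1*(-40)))) = 1/(40*(1 + 40*40)) = 1/(40*(1 + 1600)) = (1/40)/1601 = (1/40)*(1/1601) = 1/64040 ≈ 1.5615e-5)
sqrt(16*u(10, -1) + d) = sqrt(16*(-4 + 10) + 1/64040) = sqrt(16*6 + 1/64040) = sqrt(96 + 1/64040) = sqrt(6147841/64040) = sqrt(98426934410)/32020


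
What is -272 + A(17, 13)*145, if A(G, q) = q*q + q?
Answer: 26118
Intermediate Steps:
A(G, q) = q + q² (A(G, q) = q² + q = q + q²)
-272 + A(17, 13)*145 = -272 + (13*(1 + 13))*145 = -272 + (13*14)*145 = -272 + 182*145 = -272 + 26390 = 26118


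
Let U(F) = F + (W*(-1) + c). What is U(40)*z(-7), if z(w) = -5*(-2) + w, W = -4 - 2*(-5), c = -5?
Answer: 87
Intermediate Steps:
W = 6 (W = -4 + 10 = 6)
U(F) = -11 + F (U(F) = F + (6*(-1) - 5) = F + (-6 - 5) = F - 11 = -11 + F)
z(w) = 10 + w
U(40)*z(-7) = (-11 + 40)*(10 - 7) = 29*3 = 87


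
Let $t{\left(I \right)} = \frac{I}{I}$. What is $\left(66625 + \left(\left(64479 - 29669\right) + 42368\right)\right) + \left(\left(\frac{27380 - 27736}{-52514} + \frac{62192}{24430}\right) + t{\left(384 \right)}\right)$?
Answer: $\frac{6588995492566}{45818465} \approx 1.4381 \cdot 10^{5}$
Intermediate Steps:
$t{\left(I \right)} = 1$
$\left(66625 + \left(\left(64479 - 29669\right) + 42368\right)\right) + \left(\left(\frac{27380 - 27736}{-52514} + \frac{62192}{24430}\right) + t{\left(384 \right)}\right) = \left(66625 + \left(\left(64479 - 29669\right) + 42368\right)\right) + \left(\left(\frac{27380 - 27736}{-52514} + \frac{62192}{24430}\right) + 1\right) = \left(66625 + \left(34810 + 42368\right)\right) + \left(\left(\left(27380 - 27736\right) \left(- \frac{1}{52514}\right) + 62192 \cdot \frac{1}{24430}\right) + 1\right) = \left(66625 + 77178\right) + \left(\left(\left(-356\right) \left(- \frac{1}{52514}\right) + \frac{31096}{12215}\right) + 1\right) = 143803 + \left(\left(\frac{178}{26257} + \frac{31096}{12215}\right) + 1\right) = 143803 + \left(\frac{116951706}{45818465} + 1\right) = 143803 + \frac{162770171}{45818465} = \frac{6588995492566}{45818465}$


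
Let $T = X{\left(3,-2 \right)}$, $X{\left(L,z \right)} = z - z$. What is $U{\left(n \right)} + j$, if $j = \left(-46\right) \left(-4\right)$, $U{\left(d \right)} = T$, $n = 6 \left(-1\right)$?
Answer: $184$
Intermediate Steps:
$X{\left(L,z \right)} = 0$
$n = -6$
$T = 0$
$U{\left(d \right)} = 0$
$j = 184$
$U{\left(n \right)} + j = 0 + 184 = 184$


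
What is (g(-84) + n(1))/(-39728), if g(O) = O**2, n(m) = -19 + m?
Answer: -3519/19864 ≈ -0.17715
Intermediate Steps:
(g(-84) + n(1))/(-39728) = ((-84)**2 + (-19 + 1))/(-39728) = (7056 - 18)*(-1/39728) = 7038*(-1/39728) = -3519/19864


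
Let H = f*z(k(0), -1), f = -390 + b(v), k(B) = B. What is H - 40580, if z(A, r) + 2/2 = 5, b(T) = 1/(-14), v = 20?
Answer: -294982/7 ≈ -42140.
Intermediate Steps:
b(T) = -1/14
z(A, r) = 4 (z(A, r) = -1 + 5 = 4)
f = -5461/14 (f = -390 - 1/14 = -5461/14 ≈ -390.07)
H = -10922/7 (H = -5461/14*4 = -10922/7 ≈ -1560.3)
H - 40580 = -10922/7 - 40580 = -294982/7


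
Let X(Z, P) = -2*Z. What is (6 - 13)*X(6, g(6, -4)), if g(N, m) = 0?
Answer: 84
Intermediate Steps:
(6 - 13)*X(6, g(6, -4)) = (6 - 13)*(-2*6) = -7*(-12) = 84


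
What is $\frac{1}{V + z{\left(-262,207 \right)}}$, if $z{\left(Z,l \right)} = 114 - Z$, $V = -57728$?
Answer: $- \frac{1}{57352} \approx -1.7436 \cdot 10^{-5}$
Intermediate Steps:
$\frac{1}{V + z{\left(-262,207 \right)}} = \frac{1}{-57728 + \left(114 - -262\right)} = \frac{1}{-57728 + \left(114 + 262\right)} = \frac{1}{-57728 + 376} = \frac{1}{-57352} = - \frac{1}{57352}$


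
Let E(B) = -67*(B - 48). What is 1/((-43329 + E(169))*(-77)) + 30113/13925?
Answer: 119264718561/55150965100 ≈ 2.1625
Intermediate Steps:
E(B) = 3216 - 67*B (E(B) = -67*(-48 + B) = 3216 - 67*B)
1/((-43329 + E(169))*(-77)) + 30113/13925 = 1/((-43329 + (3216 - 67*169))*(-77)) + 30113/13925 = -1/77/(-43329 + (3216 - 11323)) + 30113*(1/13925) = -1/77/(-43329 - 8107) + 30113/13925 = -1/77/(-51436) + 30113/13925 = -1/51436*(-1/77) + 30113/13925 = 1/3960572 + 30113/13925 = 119264718561/55150965100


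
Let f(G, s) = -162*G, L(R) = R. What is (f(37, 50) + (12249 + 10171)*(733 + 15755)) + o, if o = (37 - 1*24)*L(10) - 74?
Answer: 369655022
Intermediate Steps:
o = 56 (o = (37 - 1*24)*10 - 74 = (37 - 24)*10 - 74 = 13*10 - 74 = 130 - 74 = 56)
(f(37, 50) + (12249 + 10171)*(733 + 15755)) + o = (-162*37 + (12249 + 10171)*(733 + 15755)) + 56 = (-5994 + 22420*16488) + 56 = (-5994 + 369660960) + 56 = 369654966 + 56 = 369655022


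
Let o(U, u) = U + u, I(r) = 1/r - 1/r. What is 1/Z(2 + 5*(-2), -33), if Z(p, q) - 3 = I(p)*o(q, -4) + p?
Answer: -⅕ ≈ -0.20000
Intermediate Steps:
I(r) = 0 (I(r) = 1/r - 1/r = 0)
Z(p, q) = 3 + p (Z(p, q) = 3 + (0*(q - 4) + p) = 3 + (0*(-4 + q) + p) = 3 + (0 + p) = 3 + p)
1/Z(2 + 5*(-2), -33) = 1/(3 + (2 + 5*(-2))) = 1/(3 + (2 - 10)) = 1/(3 - 8) = 1/(-5) = -⅕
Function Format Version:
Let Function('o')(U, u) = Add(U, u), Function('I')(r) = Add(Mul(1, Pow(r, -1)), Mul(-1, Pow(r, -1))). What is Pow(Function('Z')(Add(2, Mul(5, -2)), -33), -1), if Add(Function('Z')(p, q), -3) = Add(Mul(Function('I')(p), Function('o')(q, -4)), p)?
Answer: Rational(-1, 5) ≈ -0.20000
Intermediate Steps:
Function('I')(r) = 0 (Function('I')(r) = Add(Pow(r, -1), Mul(-1, Pow(r, -1))) = 0)
Function('Z')(p, q) = Add(3, p) (Function('Z')(p, q) = Add(3, Add(Mul(0, Add(q, -4)), p)) = Add(3, Add(Mul(0, Add(-4, q)), p)) = Add(3, Add(0, p)) = Add(3, p))
Pow(Function('Z')(Add(2, Mul(5, -2)), -33), -1) = Pow(Add(3, Add(2, Mul(5, -2))), -1) = Pow(Add(3, Add(2, -10)), -1) = Pow(Add(3, -8), -1) = Pow(-5, -1) = Rational(-1, 5)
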